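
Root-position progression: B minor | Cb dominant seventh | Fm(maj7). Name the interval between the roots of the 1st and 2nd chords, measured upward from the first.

diminished second

The roots are B and Cb.
B up to Cb is 0 semitones, a whole step narrower than a major second, so the interval is diminished.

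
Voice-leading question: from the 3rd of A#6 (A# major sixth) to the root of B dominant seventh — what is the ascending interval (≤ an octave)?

The 3rd of A#6 (A# major sixth) is C##; the root of B dominant seventh is B.
7 letter names make it a seventh; at 9 semitones (a whole step narrower than major) the quality is diminished.

d7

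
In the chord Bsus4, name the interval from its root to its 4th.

perfect fourth

The chord tones of Bsus4 (B sus4) are B E F#.
Root = B; 4th = E.
From B to E is 5 semitones, exactly the perfect fourth.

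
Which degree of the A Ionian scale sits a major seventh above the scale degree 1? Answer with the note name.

G#

The scale is A B C♯ D E F♯ G♯.
The scale degree 1 is A; a major seventh above that is G♯ — scale degree 7.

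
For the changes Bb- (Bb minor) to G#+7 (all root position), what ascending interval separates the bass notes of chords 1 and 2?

A6

The roots are Bb and G#.
Bb up to G# is 10 semitones, a half step wider than a major sixth, so the interval is augmented.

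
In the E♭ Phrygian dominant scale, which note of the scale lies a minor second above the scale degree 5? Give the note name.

Cb

The scale is E♭ F♭ G A♭ B♭ C♭ D♭.
The scale degree 5 is B♭; a minor second above that is C♭ — scale degree 6.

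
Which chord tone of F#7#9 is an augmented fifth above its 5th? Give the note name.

G##

Spelling the chord: F# A# C# E G##.
The 5th is C#. An augmented fifth above C# is G##.
G## is the chord's 9th.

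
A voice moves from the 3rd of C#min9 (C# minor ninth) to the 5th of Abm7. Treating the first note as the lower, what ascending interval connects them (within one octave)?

C#min9 (C# minor ninth) has E as its 3rd, and Abm7 has Eb as its 5th.
From E to Eb: 11 semitones over an octave = diminished.

diminished octave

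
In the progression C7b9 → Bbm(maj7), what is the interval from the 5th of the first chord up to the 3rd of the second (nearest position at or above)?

diminished 5th

The 5th of C7b9 is G; the 3rd of Bbm(maj7) is Db.
5 letter names make it a fifth; at 6 semitones (a half step narrower than perfect) the quality is diminished.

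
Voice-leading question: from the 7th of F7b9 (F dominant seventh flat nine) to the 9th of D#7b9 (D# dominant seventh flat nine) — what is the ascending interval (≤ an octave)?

The 7th of F7b9 (F dominant seventh flat nine) is Eb; the 9th of D#7b9 (D# dominant seventh flat nine) is E.
1 letter names make it a unison; at 1 semitone (a half step wider than perfect) the quality is augmented.

augmented unison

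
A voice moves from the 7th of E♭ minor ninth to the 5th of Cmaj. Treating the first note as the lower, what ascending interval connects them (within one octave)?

augmented fourth

E♭ minor ninth has D♭ as its 7th, and Cmaj has G as its 5th.
4 letter names make it a fourth; at 6 semitones (a half step wider than perfect) the quality is augmented.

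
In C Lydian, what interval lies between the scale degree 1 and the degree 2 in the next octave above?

Spelling C Lydian: C D E F# G A B.
So we need the interval from C up to D.
From C to D is 14 semitones, exactly the major ninth.

major ninth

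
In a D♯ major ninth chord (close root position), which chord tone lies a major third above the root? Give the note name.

F##

D♯ major ninth: D♯–F𝄪–A♯–C𝄪–E♯.
The root is D♯. A major third above D♯ is F𝄪.
F𝄪 is the chord's 3rd.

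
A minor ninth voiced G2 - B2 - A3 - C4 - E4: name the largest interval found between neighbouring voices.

Adjacent intervals: G2→B2 = major third; B2→A3 = minor seventh; A3→C4 = minor third; C4→E4 = major third.
The largest is B2 to A3, a minor seventh (10 semitones).

minor 7th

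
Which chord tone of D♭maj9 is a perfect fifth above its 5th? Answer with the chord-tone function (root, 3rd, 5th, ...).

D♭maj9: D♭–F–A♭–C–E♭.
The 5th is A♭. A perfect fifth above A♭ is E♭.
E♭ is the chord's 9th.

9th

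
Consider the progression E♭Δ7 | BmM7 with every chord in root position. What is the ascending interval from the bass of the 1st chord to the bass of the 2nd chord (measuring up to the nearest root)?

augmented fifth

The roots are E♭ and B.
E♭ up to B is 8 semitones, a half step wider than a perfect fifth, so the interval is augmented.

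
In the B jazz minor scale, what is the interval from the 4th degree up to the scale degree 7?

B melodic minor: B C# D E F# G# A#.
So we need the interval from E up to A#.
From E to A#: 6 semitones over a fourth = augmented.

A4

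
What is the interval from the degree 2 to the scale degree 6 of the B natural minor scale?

B natural minor: B C# D E F# G A.
The degree 2 is C# and the scale degree 6 is G.
From C# to G: 6 semitones over a fifth = diminished.

diminished fifth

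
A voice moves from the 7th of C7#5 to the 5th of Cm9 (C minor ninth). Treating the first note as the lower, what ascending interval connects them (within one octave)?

M6

The 7th of C7#5 is B♭; the 5th of Cm9 (C minor ninth) is G.
Counting 6 letters and 9 half steps from B♭ gives a major sixth.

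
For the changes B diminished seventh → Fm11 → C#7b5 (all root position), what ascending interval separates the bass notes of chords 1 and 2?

diminished fifth

The roots are B and F.
From B to F: 6 semitones over a fifth = diminished.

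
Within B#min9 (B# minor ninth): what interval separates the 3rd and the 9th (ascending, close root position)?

B#min9: B#, D#, F##, A#, C##.
That puts D# below C##.
Counting 7 letters and 11 half steps from D# gives a major seventh.

major seventh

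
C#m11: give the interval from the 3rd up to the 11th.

M9

The chord tones of C#m11 (C# minor eleventh) are C# E G# B D# F#.
That puts E below F#.
Counting 9 letters and 14 half steps from E gives a major ninth.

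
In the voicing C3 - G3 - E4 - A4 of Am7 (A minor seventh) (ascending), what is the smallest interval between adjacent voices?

perfect fourth

Adjacent intervals: C3→G3 = perfect fifth; G3→E4 = major sixth; E4→A4 = perfect fourth.
The smallest is E4 to A4, a perfect fourth (5 semitones).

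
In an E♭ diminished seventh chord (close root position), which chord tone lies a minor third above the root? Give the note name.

E♭ diminished seventh: E♭–G♭–B𝄫–D𝄫.
The root is E♭. A minor third above E♭ is G♭.
G♭ is the chord's 3rd.

Gb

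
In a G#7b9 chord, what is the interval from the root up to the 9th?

minor ninth

The chord tones of G# dominant seventh flat nine are G#-B#-D#-F#-A.
The root is G# and the 9th is A.
G# up to A is 13 semitones, a half step narrower than a major ninth, so the interval is minor.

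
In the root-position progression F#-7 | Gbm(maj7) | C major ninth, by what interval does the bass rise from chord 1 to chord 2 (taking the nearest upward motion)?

The roots are F# and Gb.
From F# to Gb: 0 semitones over a second = diminished.

diminished second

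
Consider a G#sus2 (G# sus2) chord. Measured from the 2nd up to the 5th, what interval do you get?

The chord tones of G# sus2 are G#-A#-D#.
That puts A# below D#.
Counting 4 letters and 5 half steps from A# gives a perfect fourth.

perfect 4th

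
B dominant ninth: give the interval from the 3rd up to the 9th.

The chord tones of B dominant ninth are B, D#, F#, A, C#.
3rd = D#; 9th = C#.
D# up to C# is 10 semitones, a half step narrower than a major seventh, so the interval is minor.

minor seventh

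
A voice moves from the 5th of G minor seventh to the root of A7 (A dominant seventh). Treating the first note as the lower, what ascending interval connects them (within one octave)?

perfect fifth

The 5th of G minor seventh is D; the root of A7 (A dominant seventh) is A.
From D to A is 7 semitones, exactly the perfect fifth.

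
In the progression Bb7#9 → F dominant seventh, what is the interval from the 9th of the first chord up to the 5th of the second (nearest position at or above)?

Bb7#9 has C# as its 9th, and F dominant seventh has C as its 5th.
8 letter names make it an octave; at 11 semitones (a half step narrower than perfect) the quality is diminished.

diminished 8th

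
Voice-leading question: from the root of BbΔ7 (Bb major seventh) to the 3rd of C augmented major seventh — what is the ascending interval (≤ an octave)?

BbΔ7 (Bb major seventh) has Bb as its root, and C augmented major seventh has E as its 3rd.
Bb up to E is 6 semitones, a half step wider than a perfect fourth, so the interval is augmented.

augmented fourth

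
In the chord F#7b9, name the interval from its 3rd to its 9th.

d7

Spelling the chord: F# A# C# E G.
3rd = A#; 9th = G.
7 letter names make it a seventh; at 9 semitones (a whole step narrower than major) the quality is diminished.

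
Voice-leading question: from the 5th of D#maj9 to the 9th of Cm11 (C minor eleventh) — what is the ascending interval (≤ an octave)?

diminished fourth

The 5th of D#maj9 is A#; the 9th of Cm11 (C minor eleventh) is D.
From A# to D: 4 semitones over a fourth = diminished.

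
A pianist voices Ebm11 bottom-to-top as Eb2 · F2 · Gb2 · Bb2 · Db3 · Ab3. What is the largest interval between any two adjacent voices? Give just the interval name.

perfect fifth

Adjacent intervals: Eb2→F2 = major second; F2→Gb2 = minor second; Gb2→Bb2 = major third; Bb2→Db3 = minor third; Db3→Ab3 = perfect fifth.
The largest is Db3 to Ab3, a perfect fifth (7 semitones).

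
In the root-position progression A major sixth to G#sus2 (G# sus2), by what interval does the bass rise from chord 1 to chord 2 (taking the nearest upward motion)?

major seventh

The roots are A and G#.
A up to G# spans 7 letter names and 11 semitones — a major seventh.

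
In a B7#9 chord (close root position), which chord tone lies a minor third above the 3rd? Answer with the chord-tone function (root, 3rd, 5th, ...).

5th

Spelling the chord: B–D#–F#–A–C##.
The 3rd is D#. A minor third above D# is F#.
F# is the chord's 5th.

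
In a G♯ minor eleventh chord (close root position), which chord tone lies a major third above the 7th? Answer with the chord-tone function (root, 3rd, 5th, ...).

G♯m11 is spelled G♯, B, D♯, F♯, A♯, C♯.
The 7th is F♯. A major third above F♯ is A♯.
A♯ is the chord's 9th.

9th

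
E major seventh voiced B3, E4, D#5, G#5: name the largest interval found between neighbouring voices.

M7

Adjacent intervals: B3→E4 = perfect fourth; E4→D#5 = major seventh; D#5→G#5 = perfect fourth.
The largest is E4 to D#5, a major seventh (11 semitones).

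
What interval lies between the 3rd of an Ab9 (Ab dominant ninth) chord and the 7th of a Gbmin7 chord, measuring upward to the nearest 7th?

Ab9 (Ab dominant ninth) has C as its 3rd, and Gbmin7 has Fb as its 7th.
C up to Fb is 4 semitones, a half step narrower than a perfect fourth, so the interval is diminished.

diminished fourth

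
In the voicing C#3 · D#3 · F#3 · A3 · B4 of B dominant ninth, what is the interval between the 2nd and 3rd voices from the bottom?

m3

Those voices are D#3 and F#3.
D# up to F# is 3 semitones, a half step narrower than a major third, so the interval is minor.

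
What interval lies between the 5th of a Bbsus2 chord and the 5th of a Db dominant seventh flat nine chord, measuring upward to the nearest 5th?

m3

Bbsus2 has F as its 5th, and Db dominant seventh flat nine has Ab as its 5th.
From F to Ab: 3 semitones over a third = minor.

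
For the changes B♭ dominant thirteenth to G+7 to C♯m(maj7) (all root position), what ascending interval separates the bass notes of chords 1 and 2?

The roots are B♭ and G.
B♭ up to G spans 6 letter names and 9 semitones — a major sixth.

major sixth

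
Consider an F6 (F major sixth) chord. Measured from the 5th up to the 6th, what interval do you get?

F6: F–A–C–D.
That puts C below D.
From C to D is 2 semitones, exactly the major second.

major second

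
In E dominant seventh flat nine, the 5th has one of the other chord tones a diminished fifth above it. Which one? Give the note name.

F

Spelling the chord: E, G#, B, D, F.
The 5th is B. A diminished fifth above B is F.
F is the chord's 9th.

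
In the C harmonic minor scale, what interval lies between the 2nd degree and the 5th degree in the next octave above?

perfect eleventh

C harmonic minor: C D E♭ F G A♭ B.
So we need the interval from D up to G.
From D to G is 17 semitones, exactly the perfect eleventh.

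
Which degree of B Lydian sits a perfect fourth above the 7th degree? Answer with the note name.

D#

The scale is B C# D# E# F# G# A#.
The 7th degree is A#; a perfect fourth above that is D# — scale degree 3.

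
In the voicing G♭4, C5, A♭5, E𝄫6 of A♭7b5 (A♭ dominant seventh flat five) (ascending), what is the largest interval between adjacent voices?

minor sixth

Adjacent intervals: G♭4→C5 = augmented fourth; C5→A♭5 = minor sixth; A♭5→E𝄫6 = diminished fifth.
The largest is C5 to A♭5, a minor sixth (8 semitones).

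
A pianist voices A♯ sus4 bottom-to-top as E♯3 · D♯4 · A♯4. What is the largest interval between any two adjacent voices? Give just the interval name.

minor 7th

Adjacent intervals: E♯3→D♯4 = minor seventh; D♯4→A♯4 = perfect fifth.
The largest is E♯3 to D♯4, a minor seventh (10 semitones).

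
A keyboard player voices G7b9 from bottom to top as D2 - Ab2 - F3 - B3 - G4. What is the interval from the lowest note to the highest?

The outer voices are D2 and G4.
From D to G is 29 semitones, exactly the perfect 18th.

perfect 18th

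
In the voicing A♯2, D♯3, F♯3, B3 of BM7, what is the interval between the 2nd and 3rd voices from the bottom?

Those voices are D♯3 and F♯3.
D♯ up to F♯ is 3 semitones, a half step narrower than a major third, so the interval is minor.

minor 3rd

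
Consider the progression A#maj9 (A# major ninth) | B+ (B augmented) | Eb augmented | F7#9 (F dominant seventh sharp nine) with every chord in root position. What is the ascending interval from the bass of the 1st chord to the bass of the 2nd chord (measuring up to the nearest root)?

minor second

The roots are A# and B.
A# up to B is 1 semitone, a half step narrower than a major second, so the interval is minor.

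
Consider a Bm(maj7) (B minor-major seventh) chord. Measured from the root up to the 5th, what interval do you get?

perfect 5th

Spelling the chord: B D F# A#.
So we need the interval from B up to F#.
From B to F# is 7 semitones, exactly the perfect fifth.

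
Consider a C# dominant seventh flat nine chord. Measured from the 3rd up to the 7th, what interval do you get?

diminished 5th

C# dominant seventh flat nine is spelled C# E# G# B D.
3rd = E#; 7th = B.
E# up to B is 6 semitones, a half step narrower than a perfect fifth, so the interval is diminished.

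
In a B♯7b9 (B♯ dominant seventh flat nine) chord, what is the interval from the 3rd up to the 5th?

m3

The chord tones of B♯7b9 are B♯-D𝄪-F𝄪-A♯-C♯.
3rd = D𝄪; 5th = F𝄪.
3 letter names make it a third; at 3 semitones (a half step narrower than major) the quality is minor.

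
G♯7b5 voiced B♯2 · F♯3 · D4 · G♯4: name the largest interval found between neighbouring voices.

Adjacent intervals: B♯2→F♯3 = diminished fifth; F♯3→D4 = minor sixth; D4→G♯4 = augmented fourth.
The largest is F♯3 to D4, a minor sixth (8 semitones).

minor sixth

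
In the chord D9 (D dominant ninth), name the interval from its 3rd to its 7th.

diminished 5th

Spelling the chord: D F# A C E.
That puts F# below C.
From F# to C: 6 semitones over a fifth = diminished.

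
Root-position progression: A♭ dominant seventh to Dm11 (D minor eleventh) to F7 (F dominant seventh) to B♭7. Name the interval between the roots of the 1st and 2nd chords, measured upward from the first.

augmented fourth

The roots are A♭ and D.
4 letter names make it a fourth; at 6 semitones (a half step wider than perfect) the quality is augmented.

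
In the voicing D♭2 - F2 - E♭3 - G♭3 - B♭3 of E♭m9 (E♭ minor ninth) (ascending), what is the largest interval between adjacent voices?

minor seventh

Adjacent intervals: D♭2→F2 = major third; F2→E♭3 = minor seventh; E♭3→G♭3 = minor third; G♭3→B♭3 = major third.
The largest is F2 to E♭3, a minor seventh (10 semitones).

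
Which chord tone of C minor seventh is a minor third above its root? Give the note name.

Cm7 (C minor seventh) is spelled C, Eb, G, Bb.
The root is C. A minor third above C is Eb.
Eb is the chord's 3rd.

Eb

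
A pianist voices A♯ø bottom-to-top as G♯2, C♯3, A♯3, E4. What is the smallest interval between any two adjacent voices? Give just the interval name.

Adjacent intervals: G♯2→C♯3 = perfect fourth; C♯3→A♯3 = major sixth; A♯3→E4 = diminished fifth.
The smallest is G♯2 to C♯3, a perfect fourth (5 semitones).

P4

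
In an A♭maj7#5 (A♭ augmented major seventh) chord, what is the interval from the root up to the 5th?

The chord tones of A♭maj7#5 are A♭, C, E, G.
Root = A♭; 5th = E.
From A♭ to E: 8 semitones over a fifth = augmented.

augmented 5th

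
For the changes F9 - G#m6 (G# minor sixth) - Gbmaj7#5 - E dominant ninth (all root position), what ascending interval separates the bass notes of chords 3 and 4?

augmented sixth

The roots are Gb and E.
Gb up to E is 10 semitones, a half step wider than a major sixth, so the interval is augmented.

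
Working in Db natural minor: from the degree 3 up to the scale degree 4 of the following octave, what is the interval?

major ninth

Db natural minor: Db Eb Fb Gb Ab Bbb Cb.
So we need the interval from Fb up to Gb.
Counting 9 letters and 14 half steps from Fb gives a major ninth.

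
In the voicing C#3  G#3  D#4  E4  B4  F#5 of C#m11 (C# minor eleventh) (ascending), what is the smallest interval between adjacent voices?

Adjacent intervals: C#3→G#3 = perfect fifth; G#3→D#4 = perfect fifth; D#4→E4 = minor second; E4→B4 = perfect fifth; B4→F#5 = perfect fifth.
The smallest is D#4 to E4, a minor second (1 semitone).

m2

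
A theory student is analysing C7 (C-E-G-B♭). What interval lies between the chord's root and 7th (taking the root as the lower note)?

So we need the interval from C up to B♭.
From C to B♭: 10 semitones over a seventh = minor.

minor seventh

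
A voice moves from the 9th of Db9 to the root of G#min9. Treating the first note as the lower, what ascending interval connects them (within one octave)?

augmented third

The 9th of Db9 is Eb; the root of G#min9 is G#.
Eb up to G# is 5 semitones, a half step wider than a major third, so the interval is augmented.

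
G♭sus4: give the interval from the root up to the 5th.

perfect fifth

G♭ sus4 is spelled G♭-C♭-D♭.
Root = G♭; 5th = D♭.
G♭ up to D♭ spans 5 letter names and 7 semitones — a perfect fifth.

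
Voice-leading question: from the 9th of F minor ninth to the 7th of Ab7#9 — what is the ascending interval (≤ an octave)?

d8

The 9th of F minor ninth is G; the 7th of Ab7#9 is Gb.
8 letter names make it an octave; at 11 semitones (a half step narrower than perfect) the quality is diminished.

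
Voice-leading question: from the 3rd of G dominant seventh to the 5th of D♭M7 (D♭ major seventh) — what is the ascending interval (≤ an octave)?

d7

G dominant seventh has B as its 3rd, and D♭M7 (D♭ major seventh) has A♭ as its 5th.
B up to A♭ is 9 semitones, a whole step narrower than a major seventh, so the interval is diminished.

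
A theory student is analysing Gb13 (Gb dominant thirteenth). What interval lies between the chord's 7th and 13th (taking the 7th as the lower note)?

major seventh

Gb13 (Gb dominant thirteenth) is spelled Gb–Bb–Db–Fb–Ab–Eb.
7th = Fb; 13th = Eb.
From Fb to Eb is 11 semitones, exactly the major seventh.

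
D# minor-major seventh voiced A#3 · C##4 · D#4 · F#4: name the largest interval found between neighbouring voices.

major 3rd

Adjacent intervals: A#3→C##4 = major third; C##4→D#4 = minor second; D#4→F#4 = minor third.
The largest is A#3 to C##4, a major third (4 semitones).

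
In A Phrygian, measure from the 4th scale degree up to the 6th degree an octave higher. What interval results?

Spelling A Phrygian: A Bb C D E F G.
So we need the interval from D up to F.
D up to F is 15 semitones, a half step narrower than a major tenth, so the interval is minor.

minor tenth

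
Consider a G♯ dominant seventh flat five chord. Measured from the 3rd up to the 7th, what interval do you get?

The chord tones of G♯7b5 are G♯ B♯ D F♯.
3rd = B♯; 7th = F♯.
From B♯ to F♯: 6 semitones over a fifth = diminished.
This 3–7 tritone is the characteristic tension at the heart of the dominant sound.

diminished fifth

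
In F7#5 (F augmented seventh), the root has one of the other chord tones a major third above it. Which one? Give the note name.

F augmented seventh: F A C# Eb.
The root is F. A major third above F is A.
A is the chord's 3rd.

A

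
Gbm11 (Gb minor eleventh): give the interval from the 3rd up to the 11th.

Gbm11 is spelled Gb–Bbb–Db–Fb–Ab–Cb.
The 3rd is Bbb and the 11th is Cb.
Bbb up to Cb spans 9 letter names and 14 semitones — a major ninth.

M9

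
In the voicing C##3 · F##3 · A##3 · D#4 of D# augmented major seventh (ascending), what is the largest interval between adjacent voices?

perfect 4th

Adjacent intervals: C##3→F##3 = perfect fourth; F##3→A##3 = major third; A##3→D#4 = diminished fourth.
The largest is C##3 to F##3, a perfect fourth (5 semitones).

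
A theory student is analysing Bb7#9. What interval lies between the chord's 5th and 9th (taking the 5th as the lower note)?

Spelling the chord: Bb-D-F-Ab-C#.
So we need the interval from F up to C#.
From F to C#: 8 semitones over a fifth = augmented.

augmented 5th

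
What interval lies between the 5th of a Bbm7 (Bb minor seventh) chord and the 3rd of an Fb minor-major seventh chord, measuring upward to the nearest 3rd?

Bbm7 (Bb minor seventh) has F as its 5th, and Fb minor-major seventh has Abb as its 3rd.
From F to Abb: 2 semitones over a third = diminished.

diminished third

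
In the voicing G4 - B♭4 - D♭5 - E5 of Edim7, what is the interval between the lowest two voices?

minor third

Those voices are G4 and B♭4.
From G to B♭: 3 semitones over a third = minor.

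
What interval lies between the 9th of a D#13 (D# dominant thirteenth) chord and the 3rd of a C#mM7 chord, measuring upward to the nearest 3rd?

diminished octave

D#13 (D# dominant thirteenth) has E# as its 9th, and C#mM7 has E as its 3rd.
E# up to E is 11 semitones, a half step narrower than a perfect octave, so the interval is diminished.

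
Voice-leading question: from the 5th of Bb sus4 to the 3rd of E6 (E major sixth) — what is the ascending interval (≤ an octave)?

augmented 2nd

Bb sus4 has F as its 5th, and E6 (E major sixth) has G# as its 3rd.
From F to G#: 3 semitones over a second = augmented.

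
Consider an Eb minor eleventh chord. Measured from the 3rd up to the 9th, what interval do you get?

major seventh

Ebm11 is spelled Eb-Gb-Bb-Db-F-Ab.
So we need the interval from Gb up to F.
Counting 7 letters and 11 half steps from Gb gives a major seventh.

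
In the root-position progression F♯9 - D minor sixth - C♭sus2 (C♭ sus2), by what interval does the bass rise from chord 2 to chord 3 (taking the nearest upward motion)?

The roots are D and C♭.
From D to C♭: 9 semitones over a seventh = diminished.

diminished 7th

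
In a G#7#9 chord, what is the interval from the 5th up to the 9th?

G#7#9 (G# dominant seventh sharp nine): G# B# D# F# A##.
5th = D#; 9th = A##.
5 letter names make it a fifth; at 8 semitones (a half step wider than perfect) the quality is augmented.

augmented fifth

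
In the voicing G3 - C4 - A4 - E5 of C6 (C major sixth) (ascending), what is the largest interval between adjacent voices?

Adjacent intervals: G3→C4 = perfect fourth; C4→A4 = major sixth; A4→E5 = perfect fifth.
The largest is C4 to A4, a major sixth (9 semitones).

major sixth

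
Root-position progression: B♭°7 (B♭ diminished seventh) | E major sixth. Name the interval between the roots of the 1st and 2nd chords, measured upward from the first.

The roots are B♭ and E.
4 letter names make it a fourth; at 6 semitones (a half step wider than perfect) the quality is augmented.

A4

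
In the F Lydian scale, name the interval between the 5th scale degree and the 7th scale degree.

major 3rd

F lydian: F G A B C D E.
The 5th scale degree is C and the scale degree 7 is E.
From C to E is 4 semitones, exactly the major third.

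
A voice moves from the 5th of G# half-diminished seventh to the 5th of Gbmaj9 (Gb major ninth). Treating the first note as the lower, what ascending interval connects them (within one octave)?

The 5th of G# half-diminished seventh is D; the 5th of Gbmaj9 (Gb major ninth) is Db.
8 letter names make it an octave; at 11 semitones (a half step narrower than perfect) the quality is diminished.

diminished octave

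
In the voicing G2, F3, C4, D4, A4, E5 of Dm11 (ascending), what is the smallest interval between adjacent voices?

M2

Adjacent intervals: G2→F3 = minor seventh; F3→C4 = perfect fifth; C4→D4 = major second; D4→A4 = perfect fifth; A4→E5 = perfect fifth.
The smallest is C4 to D4, a major second (2 semitones).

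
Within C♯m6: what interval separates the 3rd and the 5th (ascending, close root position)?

major 3rd

C♯m6: C♯ E G♯ A♯.
So we need the interval from E up to G♯.
From E to G♯ is 4 semitones, exactly the major third.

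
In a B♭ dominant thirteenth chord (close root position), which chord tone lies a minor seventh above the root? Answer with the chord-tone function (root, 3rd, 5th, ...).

B♭13: B♭-D-F-A♭-C-G.
The root is B♭. A minor seventh above B♭ is A♭.
A♭ is the chord's 7th.

7th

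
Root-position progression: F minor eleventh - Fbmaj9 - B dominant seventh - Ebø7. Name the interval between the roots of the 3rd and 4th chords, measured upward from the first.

diminished fourth

The roots are B and Eb.
4 letter names make it a fourth; at 4 semitones (a half step narrower than perfect) the quality is diminished.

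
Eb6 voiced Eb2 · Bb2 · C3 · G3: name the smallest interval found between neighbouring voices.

major second

Adjacent intervals: Eb2→Bb2 = perfect fifth; Bb2→C3 = major second; C3→G3 = perfect fifth.
The smallest is Bb2 to C3, a major second (2 semitones).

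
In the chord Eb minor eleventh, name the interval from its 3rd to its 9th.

Spelling the chord: Eb Gb Bb Db F Ab.
That puts Gb below F.
From Gb to F is 11 semitones, exactly the major seventh.

major 7th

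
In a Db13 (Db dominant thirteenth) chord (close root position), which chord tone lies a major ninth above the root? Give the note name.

Db13: Db F Ab Cb Eb Bb.
The root is Db. A major ninth above Db is Eb.
Eb is the chord's 9th.

Eb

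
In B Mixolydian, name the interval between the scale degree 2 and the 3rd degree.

B mixolydian: B C# D# E F# G# A.
The scale degree 2 is C# and the scale degree 3 is D#.
Counting 2 letters and 2 half steps from C# gives a major second.

major 2nd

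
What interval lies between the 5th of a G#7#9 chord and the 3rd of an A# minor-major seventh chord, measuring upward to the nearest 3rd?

minor seventh

The 5th of G#7#9 is D#; the 3rd of A# minor-major seventh is C#.
From D# to C#: 10 semitones over a seventh = minor.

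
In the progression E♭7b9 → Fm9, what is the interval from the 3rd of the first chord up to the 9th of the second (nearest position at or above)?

perfect 1st

The 3rd of E♭7b9 is G; the 9th of Fm9 is G.
Counting 1 letters and 0 half steps from G gives a perfect unison.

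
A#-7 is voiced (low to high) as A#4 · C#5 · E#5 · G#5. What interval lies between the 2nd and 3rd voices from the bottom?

major third

Those voices are C#5 and E#5.
From C# to E# is 4 semitones, exactly the major third.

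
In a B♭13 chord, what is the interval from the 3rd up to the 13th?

perfect eleventh

Spelling the chord: B♭, D, F, A♭, C, G.
So we need the interval from D up to G.
Counting 11 letters and 17 half steps from D gives a perfect eleventh.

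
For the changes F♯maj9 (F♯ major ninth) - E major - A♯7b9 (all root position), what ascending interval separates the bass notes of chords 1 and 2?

minor seventh

The roots are F♯ and E.
7 letter names make it a seventh; at 10 semitones (a half step narrower than major) the quality is minor.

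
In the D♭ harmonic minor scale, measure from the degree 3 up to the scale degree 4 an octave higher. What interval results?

Spelling the D♭ harmonic minor scale: D♭ E♭ F♭ G♭ A♭ B𝄫 C.
Degree 3 = F♭; degree 4 (up an octave) = G♭.
From F♭ to G♭ is 14 semitones, exactly the major ninth.

major ninth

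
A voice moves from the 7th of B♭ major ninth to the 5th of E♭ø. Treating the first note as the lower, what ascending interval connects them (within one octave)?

d2

The 7th of B♭ major ninth is A; the 5th of E♭ø is B𝄫.
From A to B𝄫: 0 semitones over a second = diminished.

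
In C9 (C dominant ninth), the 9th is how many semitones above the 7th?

4

C9 (C dominant ninth) is spelled C, E, G, Bb, D.
Bb to D is a major third: 4 semitones.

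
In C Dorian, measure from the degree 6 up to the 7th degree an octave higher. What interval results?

m9

Spelling C Dorian: C D E♭ F G A B♭.
That puts A below B♭.
From A to B♭: 13 semitones over a ninth = minor.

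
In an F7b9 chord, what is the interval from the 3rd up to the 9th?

diminished seventh

The chord tones of F dominant seventh flat nine are F-A-C-Eb-Gb.
So we need the interval from A up to Gb.
A up to Gb is 9 semitones, a whole step narrower than a major seventh, so the interval is diminished.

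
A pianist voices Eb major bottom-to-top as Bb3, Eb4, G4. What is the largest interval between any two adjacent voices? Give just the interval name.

perfect fourth

Adjacent intervals: Bb3→Eb4 = perfect fourth; Eb4→G4 = major third.
The largest is Bb3 to Eb4, a perfect fourth (5 semitones).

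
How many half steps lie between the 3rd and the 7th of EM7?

7

EM7 is spelled E, G#, B, D#.
G# to D# is a perfect fifth: 7 semitones.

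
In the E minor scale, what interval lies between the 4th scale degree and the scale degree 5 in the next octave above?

The scale runs E F# G A B C D.
The 4th scale degree is A and the 5th degree (up an octave) is B.
From A to B is 14 semitones, exactly the major ninth.

major 9th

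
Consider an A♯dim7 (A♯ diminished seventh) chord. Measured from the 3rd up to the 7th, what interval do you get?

A♯°7 (A♯ diminished seventh): A♯–C♯–E–G.
That puts C♯ below G.
C♯ up to G is 6 semitones, a half step narrower than a perfect fifth, so the interval is diminished.

diminished fifth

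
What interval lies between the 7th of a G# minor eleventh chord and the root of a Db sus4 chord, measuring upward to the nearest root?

d6

The 7th of G# minor eleventh is F#; the root of Db sus4 is Db.
6 letter names make it a sixth; at 7 semitones (a whole step narrower than major) the quality is diminished.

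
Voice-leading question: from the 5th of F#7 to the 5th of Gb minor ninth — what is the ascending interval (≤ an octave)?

diminished second

The 5th of F#7 is C#; the 5th of Gb minor ninth is Db.
C# up to Db is 0 semitones, a whole step narrower than a major second, so the interval is diminished.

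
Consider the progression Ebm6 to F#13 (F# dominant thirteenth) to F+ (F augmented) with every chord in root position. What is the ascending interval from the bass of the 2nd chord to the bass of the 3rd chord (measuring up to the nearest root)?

The roots are F# and F.
F# up to F is 11 semitones, a half step narrower than a perfect octave, so the interval is diminished.

diminished octave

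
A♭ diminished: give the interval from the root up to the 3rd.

minor third

A♭° is spelled A♭–C♭–E𝄫.
Root = A♭; 3rd = C♭.
3 letter names make it a third; at 3 semitones (a half step narrower than major) the quality is minor.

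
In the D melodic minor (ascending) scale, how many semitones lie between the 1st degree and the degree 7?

11

The scale is D E F G A B C♯.
D up to C♯ is a major seventh — 11 semitones.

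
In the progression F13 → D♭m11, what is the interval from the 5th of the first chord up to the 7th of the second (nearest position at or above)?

The 5th of F13 is C; the 7th of D♭m11 is C♭.
8 letter names make it an octave; at 11 semitones (a half step narrower than perfect) the quality is diminished.

diminished 8th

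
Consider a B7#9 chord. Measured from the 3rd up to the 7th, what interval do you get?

diminished fifth

B7#9 is spelled B–D♯–F♯–A–C𝄪.
The 3rd is D♯ and the 7th is A.
From D♯ to A: 6 semitones over a fifth = diminished.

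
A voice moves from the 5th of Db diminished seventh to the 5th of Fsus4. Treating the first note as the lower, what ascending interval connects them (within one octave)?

augmented 3rd

Db diminished seventh has Abb as its 5th, and Fsus4 has C as its 5th.
3 letter names make it a third; at 5 semitones (a half step wider than major) the quality is augmented.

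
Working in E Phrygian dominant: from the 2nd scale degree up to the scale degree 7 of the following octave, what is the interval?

major thirteenth

E phrygian dominant: E F G♯ A B C D.
So we need the interval from F up to D.
F up to D spans 13 letter names and 21 semitones — a major thirteenth.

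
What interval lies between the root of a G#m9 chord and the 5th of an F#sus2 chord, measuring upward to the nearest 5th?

The root of G#m9 is G#; the 5th of F#sus2 is C#.
From G# to C# is 5 semitones, exactly the perfect fourth.

perfect fourth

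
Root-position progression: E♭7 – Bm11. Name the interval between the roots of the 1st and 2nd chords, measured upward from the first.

augmented fifth

The roots are E♭ and B.
From E♭ to B: 8 semitones over a fifth = augmented.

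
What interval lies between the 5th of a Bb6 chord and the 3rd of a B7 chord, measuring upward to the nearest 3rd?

A6

Bb6 has F as its 5th, and B7 has D# as its 3rd.
6 letter names make it a sixth; at 10 semitones (a half step wider than major) the quality is augmented.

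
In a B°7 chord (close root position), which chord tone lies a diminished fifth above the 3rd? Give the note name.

Ab

B°7 (B diminished seventh) is spelled B-D-F-Ab.
The 3rd is D. A diminished fifth above D is Ab.
Ab is the chord's 7th.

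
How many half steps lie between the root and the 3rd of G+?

The chord tones of G augmented are G B D#.
G to B is a major third: 4 semitones.

4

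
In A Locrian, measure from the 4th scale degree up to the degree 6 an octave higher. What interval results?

The scale runs A B♭ C D E♭ F G.
The 4th scale degree is D and the 6th degree (up an octave) is F.
From D to F: 15 semitones over a tenth = minor.

m10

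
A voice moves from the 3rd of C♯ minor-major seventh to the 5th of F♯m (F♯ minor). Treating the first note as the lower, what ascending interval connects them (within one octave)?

C♯ minor-major seventh has E as its 3rd, and F♯m (F♯ minor) has C♯ as its 5th.
E up to C♯ spans 6 letter names and 9 semitones — a major sixth.

major sixth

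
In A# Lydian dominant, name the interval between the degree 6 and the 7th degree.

minor second

A# lydian dominant: A# B# C## D## E# F## G#.
So we need the interval from F## up to G#.
F## up to G# is 1 semitone, a half step narrower than a major second, so the interval is minor.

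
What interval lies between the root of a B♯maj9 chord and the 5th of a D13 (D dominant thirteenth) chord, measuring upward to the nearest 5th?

The root of B♯maj9 is B♯; the 5th of D13 (D dominant thirteenth) is A.
B♯ up to A is 9 semitones, a whole step narrower than a major seventh, so the interval is diminished.

diminished 7th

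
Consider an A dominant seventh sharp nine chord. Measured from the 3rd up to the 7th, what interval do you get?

diminished fifth

The chord tones of A dominant seventh sharp nine are A, C#, E, G, B#.
That puts C# below G.
C# up to G is 6 semitones, a half step narrower than a perfect fifth, so the interval is diminished.
That tritone between 3rd and 7th is what gives the dominant seventh its pull toward resolution.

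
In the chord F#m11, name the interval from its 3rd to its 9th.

major seventh

Spelling the chord: F#–A–C#–E–G#–B.
So we need the interval from A up to G#.
From A to G# is 11 semitones, exactly the major seventh.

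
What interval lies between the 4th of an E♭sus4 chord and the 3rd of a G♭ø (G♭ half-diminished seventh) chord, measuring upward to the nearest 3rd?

E♭sus4 has A♭ as its 4th, and G♭ø (G♭ half-diminished seventh) has B𝄫 as its 3rd.
From A♭ to B𝄫: 1 semitone over a second = minor.

m2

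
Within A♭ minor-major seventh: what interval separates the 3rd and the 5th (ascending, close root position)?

A♭ minor-major seventh is spelled A♭–C♭–E♭–G.
3rd = C♭; 5th = E♭.
Counting 3 letters and 4 half steps from C♭ gives a major third.

major 3rd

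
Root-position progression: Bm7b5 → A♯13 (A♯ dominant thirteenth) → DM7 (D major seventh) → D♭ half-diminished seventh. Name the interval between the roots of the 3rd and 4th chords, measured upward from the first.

The roots are D and D♭.
D up to D♭ is 11 semitones, a half step narrower than a perfect octave, so the interval is diminished.

diminished octave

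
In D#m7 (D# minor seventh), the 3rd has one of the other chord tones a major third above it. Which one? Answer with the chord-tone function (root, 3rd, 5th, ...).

The chord tones of D#-7 are D#–F#–A#–C#.
The 3rd is F#. A major third above F# is A#.
A# is the chord's 5th.

5th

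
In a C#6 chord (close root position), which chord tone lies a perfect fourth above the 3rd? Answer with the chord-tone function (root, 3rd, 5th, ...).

The chord tones of C#6 are C#, E#, G#, A#.
The 3rd is E#. A perfect fourth above E# is A#.
A# is the chord's 6th.

6th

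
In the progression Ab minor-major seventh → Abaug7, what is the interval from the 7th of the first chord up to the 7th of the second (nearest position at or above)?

The 7th of Ab minor-major seventh is G; the 7th of Abaug7 is Gb.
G up to Gb is 11 semitones, a half step narrower than a perfect octave, so the interval is diminished.

diminished octave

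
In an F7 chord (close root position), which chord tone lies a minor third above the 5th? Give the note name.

The chord tones of F7 (F dominant seventh) are F–A–C–Eb.
The 5th is C. A minor third above C is Eb.
Eb is the chord's 7th.

Eb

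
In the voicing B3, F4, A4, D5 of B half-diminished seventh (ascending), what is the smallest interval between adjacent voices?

Adjacent intervals: B3→F4 = diminished fifth; F4→A4 = major third; A4→D5 = perfect fourth.
The smallest is F4 to A4, a major third (4 semitones).

M3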